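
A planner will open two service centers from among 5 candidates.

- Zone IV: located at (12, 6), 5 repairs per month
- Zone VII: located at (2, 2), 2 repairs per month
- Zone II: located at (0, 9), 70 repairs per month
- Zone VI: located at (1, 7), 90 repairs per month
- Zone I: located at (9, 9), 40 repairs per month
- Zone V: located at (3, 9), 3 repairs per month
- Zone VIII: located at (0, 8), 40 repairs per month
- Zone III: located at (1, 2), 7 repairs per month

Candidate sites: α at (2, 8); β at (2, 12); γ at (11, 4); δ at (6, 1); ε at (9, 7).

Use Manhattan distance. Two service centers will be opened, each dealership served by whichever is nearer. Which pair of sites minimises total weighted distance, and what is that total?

Evaluate every pair (each demand assigned to the nearer of the two):
  {α, ε}: total = 637
  {α, γ}: total = 832
  {α, δ}: total = 903
  {α, β}: total = 917
  {β, ε}: total = 1339
  {β, γ}: total = 1534
  {β, δ}: total = 1649
  {δ, ε}: total = 2066
  {γ, ε}: total = 2115
  {γ, δ}: total = 2870
Best pair: {α, ε} with total 637.

{α, ε}, total 637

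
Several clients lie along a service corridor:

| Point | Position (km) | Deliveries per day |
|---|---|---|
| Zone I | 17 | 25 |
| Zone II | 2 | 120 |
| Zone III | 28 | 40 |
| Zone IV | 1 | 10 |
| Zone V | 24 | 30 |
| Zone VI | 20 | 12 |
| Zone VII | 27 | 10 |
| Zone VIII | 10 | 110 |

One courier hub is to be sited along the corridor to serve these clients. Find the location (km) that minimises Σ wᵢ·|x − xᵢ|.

x = 10

For a sum of weighted absolute distances on a line, the optimum is the weighted median (not the mean). Total weight W = 357; half-weight = 178.5.
Sort by position and accumulate weight:
  km 1 (Zone IV, w=10) → cum 10
  km 2 (Zone II, w=120) → cum 130
  km 10 (Zone VIII, w=110) → cum 240  ≥ 178.5 → median here
  km 17 (Zone I, w=25) → cum 265
  km 20 (Zone VI, w=12) → cum 277
  km 24 (Zone V, w=30) → cum 307
  km 27 (Zone VII, w=10) → cum 317
  km 28 (Zone III, w=40) → cum 357
Optimal location: km 10.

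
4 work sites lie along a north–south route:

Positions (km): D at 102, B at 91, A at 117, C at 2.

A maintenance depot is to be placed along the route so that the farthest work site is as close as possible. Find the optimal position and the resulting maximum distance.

location 59.5, max distance 57.5

The 1-center on a line is the midpoint of the two extreme points: leftmost at 2, rightmost at 117.
Optimal location = (2 + 117)/2 = 59.5; maximum distance = (117 − 2)/2 = 57.5.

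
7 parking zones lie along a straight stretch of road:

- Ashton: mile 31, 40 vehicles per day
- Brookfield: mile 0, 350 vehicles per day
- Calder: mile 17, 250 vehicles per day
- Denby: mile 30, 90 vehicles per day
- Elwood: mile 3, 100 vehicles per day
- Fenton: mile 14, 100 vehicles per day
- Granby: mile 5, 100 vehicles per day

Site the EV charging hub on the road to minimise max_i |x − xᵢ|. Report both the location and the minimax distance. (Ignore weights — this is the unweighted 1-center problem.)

location 15.5, max distance 15.5

The 1-center on a line is the midpoint of the two extreme points: leftmost at 0, rightmost at 31.
Optimal location = (0 + 31)/2 = 15.5; maximum distance = (31 − 0)/2 = 15.5.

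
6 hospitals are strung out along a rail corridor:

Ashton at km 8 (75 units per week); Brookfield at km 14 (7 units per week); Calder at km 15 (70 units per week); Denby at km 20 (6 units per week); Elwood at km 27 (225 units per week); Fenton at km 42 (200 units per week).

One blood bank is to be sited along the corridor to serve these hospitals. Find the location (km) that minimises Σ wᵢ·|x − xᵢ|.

x = 27

For a sum of weighted absolute distances on a line, the optimum is the weighted median (not the mean). Total weight W = 583; half-weight = 291.5.
Sort by position and accumulate weight:
  km 8 (Ashton, w=75) → cum 75
  km 14 (Brookfield, w=7) → cum 82
  km 15 (Calder, w=70) → cum 152
  km 20 (Denby, w=6) → cum 158
  km 27 (Elwood, w=225) → cum 383  ≥ 291.5 → median here
  km 42 (Fenton, w=200) → cum 583
Optimal location: km 27.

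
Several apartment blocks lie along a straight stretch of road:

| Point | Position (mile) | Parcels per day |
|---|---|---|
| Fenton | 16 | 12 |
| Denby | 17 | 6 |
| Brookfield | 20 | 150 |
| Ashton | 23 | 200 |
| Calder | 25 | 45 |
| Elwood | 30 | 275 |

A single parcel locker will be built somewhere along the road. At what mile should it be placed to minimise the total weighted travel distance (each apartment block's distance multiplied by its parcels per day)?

x = 23

For a sum of weighted absolute distances on a line, the optimum is the weighted median (not the mean). Total weight W = 688; half-weight = 344.
Sort by position and accumulate weight:
  mile 16 (Fenton, w=12) → cum 12
  mile 17 (Denby, w=6) → cum 18
  mile 20 (Brookfield, w=150) → cum 168
  mile 23 (Ashton, w=200) → cum 368  ≥ 344 → median here
  mile 25 (Calder, w=45) → cum 413
  mile 30 (Elwood, w=275) → cum 688
Optimal location: mile 23.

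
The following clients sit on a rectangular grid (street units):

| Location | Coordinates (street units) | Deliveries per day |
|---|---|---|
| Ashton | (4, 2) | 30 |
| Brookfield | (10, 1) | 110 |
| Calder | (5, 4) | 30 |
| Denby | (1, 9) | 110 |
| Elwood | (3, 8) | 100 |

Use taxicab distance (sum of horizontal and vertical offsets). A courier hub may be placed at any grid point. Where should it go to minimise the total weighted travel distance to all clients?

Manhattan distance separates: Σwᵢ(|x−xᵢ|+|y−yᵢ|) = Σwᵢ|x−xᵢ| + Σwᵢ|y−yᵢ|, so x and y are optimised independently as 1-D weighted medians.
Total weight W = 380; half = 190.
x-coordinate, sorted with cumulative weight:
  x=1 (Denby, w=110) cum 110
  x=3 (Elwood, w=100) cum 210  ← median
  x=4 (Ashton, w=30) cum 240
  x=5 (Calder, w=30) cum 270
  x=10 (Brookfield, w=110) cum 380
⇒ x* = 3
y-coordinate, sorted with cumulative weight:
  y=1 (Brookfield, w=110) cum 110
  y=2 (Ashton, w=30) cum 140
  y=4 (Calder, w=30) cum 170
  y=8 (Elwood, w=100) cum 270  ← median
  y=9 (Denby, w=110) cum 380
⇒ y* = 8

(3, 8)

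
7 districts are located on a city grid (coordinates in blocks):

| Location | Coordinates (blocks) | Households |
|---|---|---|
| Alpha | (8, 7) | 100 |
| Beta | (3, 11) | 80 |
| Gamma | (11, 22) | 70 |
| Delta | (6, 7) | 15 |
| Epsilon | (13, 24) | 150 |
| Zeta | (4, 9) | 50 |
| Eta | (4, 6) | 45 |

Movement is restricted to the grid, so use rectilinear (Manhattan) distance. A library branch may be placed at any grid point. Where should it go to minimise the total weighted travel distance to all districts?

Manhattan distance separates: Σwᵢ(|x−xᵢ|+|y−yᵢ|) = Σwᵢ|x−xᵢ| + Σwᵢ|y−yᵢ|, so x and y are optimised independently as 1-D weighted medians.
Total weight W = 510; half = 255.
x-coordinate, sorted with cumulative weight:
  x=3 (Beta, w=80) cum 80
  x=4 (Zeta, w=50) cum 130
  x=4 (Eta, w=45) cum 175
  x=6 (Delta, w=15) cum 190
  x=8 (Alpha, w=100) cum 290  ← median
  x=11 (Gamma, w=70) cum 360
  x=13 (Epsilon, w=150) cum 510
⇒ x* = 8
y-coordinate, sorted with cumulative weight:
  y=6 (Eta, w=45) cum 45
  y=7 (Alpha, w=100) cum 145
  y=7 (Delta, w=15) cum 160
  y=9 (Zeta, w=50) cum 210
  y=11 (Beta, w=80) cum 290  ← median
  y=22 (Gamma, w=70) cum 360
  y=24 (Epsilon, w=150) cum 510
⇒ y* = 11

(8, 11)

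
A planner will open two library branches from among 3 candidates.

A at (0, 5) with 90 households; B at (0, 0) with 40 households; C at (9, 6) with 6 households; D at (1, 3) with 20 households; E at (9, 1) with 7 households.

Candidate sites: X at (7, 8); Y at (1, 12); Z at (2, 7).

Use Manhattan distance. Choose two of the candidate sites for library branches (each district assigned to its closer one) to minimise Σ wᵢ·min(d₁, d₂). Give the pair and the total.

Evaluate every pair (each demand assigned to the nearer of the two):
  {X, Z}: total = 907
  {Y, Z}: total = 959
  {X, Y}: total = 1507
Best pair: {X, Z} with total 907.

{X, Z}, total 907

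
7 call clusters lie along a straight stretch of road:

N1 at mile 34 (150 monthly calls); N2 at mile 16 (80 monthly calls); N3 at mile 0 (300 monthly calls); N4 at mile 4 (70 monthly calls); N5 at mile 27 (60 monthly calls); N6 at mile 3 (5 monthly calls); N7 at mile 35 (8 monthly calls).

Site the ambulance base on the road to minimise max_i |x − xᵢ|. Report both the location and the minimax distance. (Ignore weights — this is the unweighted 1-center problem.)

location 17.5, max distance 17.5

The 1-center on a line is the midpoint of the two extreme points: leftmost at 0, rightmost at 35.
Optimal location = (0 + 35)/2 = 17.5; maximum distance = (35 − 0)/2 = 17.5.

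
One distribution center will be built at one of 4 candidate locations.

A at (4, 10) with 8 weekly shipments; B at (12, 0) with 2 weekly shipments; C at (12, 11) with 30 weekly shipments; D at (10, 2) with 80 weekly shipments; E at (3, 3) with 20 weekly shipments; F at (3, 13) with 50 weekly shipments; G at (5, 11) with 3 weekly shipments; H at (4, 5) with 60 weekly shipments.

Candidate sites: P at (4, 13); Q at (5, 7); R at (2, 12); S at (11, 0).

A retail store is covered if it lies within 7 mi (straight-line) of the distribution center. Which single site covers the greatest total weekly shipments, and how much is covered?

Q, covering 141

Coverage radius r = 7 mi; a point is covered iff (Δx)²+(Δy)² ≤ 7² = 49.
  P (4, 13): covers {A, F, G} → 61
  Q (5, 7): covers {A, E, F, G, H} → 141
  R (2, 12): covers {A, F, G} → 61
  S (11, 0): covers {B, D} → 82
Maximum coverage at Q: 141 weekly shipments.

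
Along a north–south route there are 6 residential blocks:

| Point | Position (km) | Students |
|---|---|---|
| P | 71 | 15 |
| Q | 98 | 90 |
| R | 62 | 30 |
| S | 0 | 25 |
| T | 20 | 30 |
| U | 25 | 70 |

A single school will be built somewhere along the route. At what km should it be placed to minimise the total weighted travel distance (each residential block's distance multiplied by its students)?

x = 62

For a sum of weighted absolute distances on a line, the optimum is the weighted median (not the mean). Total weight W = 260; half-weight = 130.
Sort by position and accumulate weight:
  km 0 (S, w=25) → cum 25
  km 20 (T, w=30) → cum 55
  km 25 (U, w=70) → cum 125
  km 62 (R, w=30) → cum 155  ≥ 130 → median here
  km 71 (P, w=15) → cum 170
  km 98 (Q, w=90) → cum 260
Optimal location: km 62.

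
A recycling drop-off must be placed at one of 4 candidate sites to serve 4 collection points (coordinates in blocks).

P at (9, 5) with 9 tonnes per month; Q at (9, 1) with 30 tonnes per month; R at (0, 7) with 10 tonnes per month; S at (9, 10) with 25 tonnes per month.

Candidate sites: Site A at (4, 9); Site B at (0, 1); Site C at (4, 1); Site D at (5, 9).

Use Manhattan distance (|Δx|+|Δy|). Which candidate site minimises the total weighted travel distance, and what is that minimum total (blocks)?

Site D, total 627 blocks

Total weighted distance at each candidate:
  Site A (4, 9): total = 681
  Site B (0, 1): total = 897
  Site C (4, 1): total = 681
  Site D (5, 9): total = 627
Minimum is at Site D with total 627 blocks.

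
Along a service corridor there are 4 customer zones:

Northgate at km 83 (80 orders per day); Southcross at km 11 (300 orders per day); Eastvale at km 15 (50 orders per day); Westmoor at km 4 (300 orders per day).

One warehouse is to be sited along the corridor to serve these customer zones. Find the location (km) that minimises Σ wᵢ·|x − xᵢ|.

x = 11

For a sum of weighted absolute distances on a line, the optimum is the weighted median (not the mean). Total weight W = 730; half-weight = 365.
Sort by position and accumulate weight:
  km 4 (Westmoor, w=300) → cum 300
  km 11 (Southcross, w=300) → cum 600  ≥ 365 → median here
  km 15 (Eastvale, w=50) → cum 650
  km 83 (Northgate, w=80) → cum 730
Optimal location: km 11.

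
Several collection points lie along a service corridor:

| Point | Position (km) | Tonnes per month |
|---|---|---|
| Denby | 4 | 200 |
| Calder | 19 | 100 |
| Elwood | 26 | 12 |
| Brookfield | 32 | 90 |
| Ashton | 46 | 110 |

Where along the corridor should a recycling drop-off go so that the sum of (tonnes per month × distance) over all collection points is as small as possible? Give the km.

x = 19

For a sum of weighted absolute distances on a line, the optimum is the weighted median (not the mean). Total weight W = 512; half-weight = 256.
Sort by position and accumulate weight:
  km 4 (Denby, w=200) → cum 200
  km 19 (Calder, w=100) → cum 300  ≥ 256 → median here
  km 26 (Elwood, w=12) → cum 312
  km 32 (Brookfield, w=90) → cum 402
  km 46 (Ashton, w=110) → cum 512
Optimal location: km 19.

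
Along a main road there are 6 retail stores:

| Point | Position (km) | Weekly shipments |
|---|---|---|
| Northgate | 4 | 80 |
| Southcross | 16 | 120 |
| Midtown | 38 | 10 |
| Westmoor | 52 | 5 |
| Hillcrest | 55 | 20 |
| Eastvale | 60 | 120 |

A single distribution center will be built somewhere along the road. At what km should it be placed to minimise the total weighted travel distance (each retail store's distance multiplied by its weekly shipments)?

For a sum of weighted absolute distances on a line, the optimum is the weighted median (not the mean). Total weight W = 355; half-weight = 177.5.
Sort by position and accumulate weight:
  km 4 (Northgate, w=80) → cum 80
  km 16 (Southcross, w=120) → cum 200  ≥ 177.5 → median here
  km 38 (Midtown, w=10) → cum 210
  km 52 (Westmoor, w=5) → cum 215
  km 55 (Hillcrest, w=20) → cum 235
  km 60 (Eastvale, w=120) → cum 355
Optimal location: km 16.

x = 16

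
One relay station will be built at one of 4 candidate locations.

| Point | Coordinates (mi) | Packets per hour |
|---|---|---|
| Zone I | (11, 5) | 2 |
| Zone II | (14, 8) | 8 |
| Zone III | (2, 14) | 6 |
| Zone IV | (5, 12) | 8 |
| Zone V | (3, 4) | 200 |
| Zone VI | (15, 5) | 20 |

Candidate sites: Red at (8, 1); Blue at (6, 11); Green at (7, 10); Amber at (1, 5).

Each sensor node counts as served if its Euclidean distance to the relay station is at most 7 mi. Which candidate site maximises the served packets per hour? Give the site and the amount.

Coverage radius r = 7 mi; a point is covered iff (Δx)²+(Δy)² ≤ 7² = 49.
  Red (8, 1): covers {Zone I, Zone V} → 202
  Blue (6, 11): covers {Zone III, Zone IV} → 14
  Green (7, 10): covers {Zone I, Zone III, Zone IV} → 16
  Amber (1, 5): covers {Zone V} → 200
Maximum coverage at Red: 202 packets per hour.

Red, covering 202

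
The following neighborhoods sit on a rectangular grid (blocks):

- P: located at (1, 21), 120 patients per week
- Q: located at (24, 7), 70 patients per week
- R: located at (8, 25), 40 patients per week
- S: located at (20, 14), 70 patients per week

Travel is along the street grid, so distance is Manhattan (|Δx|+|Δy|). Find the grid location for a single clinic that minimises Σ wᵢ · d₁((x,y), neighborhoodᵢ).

Manhattan distance separates: Σwᵢ(|x−xᵢ|+|y−yᵢ|) = Σwᵢ|x−xᵢ| + Σwᵢ|y−yᵢ|, so x and y are optimised independently as 1-D weighted medians.
Total weight W = 300; half = 150.
x-coordinate, sorted with cumulative weight:
  x=1 (P, w=120) cum 120
  x=8 (R, w=40) cum 160  ← median
  x=20 (S, w=70) cum 230
  x=24 (Q, w=70) cum 300
⇒ x* = 8
y-coordinate, sorted with cumulative weight:
  y=7 (Q, w=70) cum 70
  y=14 (S, w=70) cum 140
  y=21 (P, w=120) cum 260  ← median
  y=25 (R, w=40) cum 300
⇒ y* = 21

(8, 21)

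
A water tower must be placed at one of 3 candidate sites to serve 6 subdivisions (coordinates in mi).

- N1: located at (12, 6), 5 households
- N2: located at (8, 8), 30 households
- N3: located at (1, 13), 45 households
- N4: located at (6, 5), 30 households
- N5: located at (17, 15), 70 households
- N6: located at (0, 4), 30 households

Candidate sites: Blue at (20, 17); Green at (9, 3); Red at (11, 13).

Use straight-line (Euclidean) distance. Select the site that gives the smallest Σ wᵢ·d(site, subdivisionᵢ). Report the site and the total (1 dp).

Total weighted distance at each candidate:
  Blue (20, 17): total = 2912.9
  Green (9, 3): total = 2139.8
  Red (11, 13): total = 1812.4
Minimum is at Red with total 1812.4 mi.

Red, total 1812.4 mi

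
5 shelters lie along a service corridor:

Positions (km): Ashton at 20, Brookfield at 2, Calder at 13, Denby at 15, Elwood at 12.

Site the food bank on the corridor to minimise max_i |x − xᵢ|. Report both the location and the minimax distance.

The 1-center on a line is the midpoint of the two extreme points: leftmost at 2, rightmost at 20.
Optimal location = (2 + 20)/2 = 11; maximum distance = (20 − 2)/2 = 9.

location 11, max distance 9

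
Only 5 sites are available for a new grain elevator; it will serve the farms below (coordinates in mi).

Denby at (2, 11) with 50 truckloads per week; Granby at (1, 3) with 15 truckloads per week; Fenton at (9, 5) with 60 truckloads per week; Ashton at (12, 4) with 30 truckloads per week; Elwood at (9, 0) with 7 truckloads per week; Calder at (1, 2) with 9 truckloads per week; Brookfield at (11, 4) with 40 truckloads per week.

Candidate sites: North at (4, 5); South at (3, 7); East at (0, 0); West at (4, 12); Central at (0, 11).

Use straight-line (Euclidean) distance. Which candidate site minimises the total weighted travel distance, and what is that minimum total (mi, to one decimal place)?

Total weighted distance at each candidate:
  North (4, 5): total = 1282.7
  South (3, 7): total = 1392.1
  East (0, 0): total = 2155.0
  West (4, 12): total = 1719.8
  Central (0, 11): total = 1989.2
Minimum is at North with total 1282.7 mi.

North, total 1282.7 mi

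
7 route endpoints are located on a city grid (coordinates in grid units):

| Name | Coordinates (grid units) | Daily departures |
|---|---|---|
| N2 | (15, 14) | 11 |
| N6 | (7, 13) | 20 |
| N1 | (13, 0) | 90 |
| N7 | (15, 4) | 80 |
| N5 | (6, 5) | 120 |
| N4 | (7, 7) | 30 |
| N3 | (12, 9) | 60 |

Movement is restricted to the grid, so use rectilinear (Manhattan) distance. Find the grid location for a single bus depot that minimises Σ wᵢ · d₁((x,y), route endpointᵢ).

(12, 5)

Manhattan distance separates: Σwᵢ(|x−xᵢ|+|y−yᵢ|) = Σwᵢ|x−xᵢ| + Σwᵢ|y−yᵢ|, so x and y are optimised independently as 1-D weighted medians.
Total weight W = 411; half = 205.5.
x-coordinate, sorted with cumulative weight:
  x=6 (N5, w=120) cum 120
  x=7 (N6, w=20) cum 140
  x=7 (N4, w=30) cum 170
  x=12 (N3, w=60) cum 230  ← median
  x=13 (N1, w=90) cum 320
  x=15 (N2, w=11) cum 331
  x=15 (N7, w=80) cum 411
⇒ x* = 12
y-coordinate, sorted with cumulative weight:
  y=0 (N1, w=90) cum 90
  y=4 (N7, w=80) cum 170
  y=5 (N5, w=120) cum 290  ← median
  y=7 (N4, w=30) cum 320
  y=9 (N3, w=60) cum 380
  y=13 (N6, w=20) cum 400
  y=14 (N2, w=11) cum 411
⇒ y* = 5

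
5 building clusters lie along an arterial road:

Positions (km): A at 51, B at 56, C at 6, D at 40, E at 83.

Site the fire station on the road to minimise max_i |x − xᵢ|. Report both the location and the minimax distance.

location 44.5, max distance 38.5

The 1-center on a line is the midpoint of the two extreme points: leftmost at 6, rightmost at 83.
Optimal location = (6 + 83)/2 = 44.5; maximum distance = (83 − 6)/2 = 38.5.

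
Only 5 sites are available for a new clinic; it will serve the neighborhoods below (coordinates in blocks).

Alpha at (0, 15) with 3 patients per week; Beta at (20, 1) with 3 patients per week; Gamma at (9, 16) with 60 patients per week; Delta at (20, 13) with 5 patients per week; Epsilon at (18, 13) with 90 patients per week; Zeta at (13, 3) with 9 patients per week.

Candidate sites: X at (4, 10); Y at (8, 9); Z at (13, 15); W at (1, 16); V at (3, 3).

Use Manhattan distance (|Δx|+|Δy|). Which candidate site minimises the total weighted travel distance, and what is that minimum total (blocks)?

Z, total 1185 blocks

Total weighted distance at each candidate:
  X (4, 10): total = 2531
  Y (8, 9): total = 2021
  Z (13, 15): total = 1185
  W (1, 16): total = 2723
  V (3, 3): total = 3717
Minimum is at Z with total 1185 blocks.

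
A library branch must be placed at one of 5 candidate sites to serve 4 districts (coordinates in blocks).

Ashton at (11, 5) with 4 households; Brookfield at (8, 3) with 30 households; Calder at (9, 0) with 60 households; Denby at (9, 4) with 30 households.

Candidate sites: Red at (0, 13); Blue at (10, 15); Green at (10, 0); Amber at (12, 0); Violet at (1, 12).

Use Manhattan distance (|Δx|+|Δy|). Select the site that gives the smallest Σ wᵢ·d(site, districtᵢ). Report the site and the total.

Green, total 384 blocks

Total weighted distance at each candidate:
  Red (0, 13): total = 2476
  Blue (10, 15): total = 1784
  Green (10, 0): total = 384
  Amber (12, 0): total = 624
  Violet (1, 12): total = 2228
Minimum is at Green with total 384 blocks.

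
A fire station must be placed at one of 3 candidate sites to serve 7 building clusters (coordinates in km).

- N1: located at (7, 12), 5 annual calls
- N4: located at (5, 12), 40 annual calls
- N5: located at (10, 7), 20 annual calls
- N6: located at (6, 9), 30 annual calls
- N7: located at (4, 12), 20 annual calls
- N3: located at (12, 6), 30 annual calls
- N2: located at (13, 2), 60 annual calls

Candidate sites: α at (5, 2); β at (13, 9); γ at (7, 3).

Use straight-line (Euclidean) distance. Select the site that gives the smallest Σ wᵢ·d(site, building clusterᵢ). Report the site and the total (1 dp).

β, total 1362.0 km

Total weighted distance at each candidate:
  α (5, 2): total = 1727.4
  β (13, 9): total = 1362.0
  γ (7, 3): total = 1425.9
Minimum is at β with total 1362.0 km.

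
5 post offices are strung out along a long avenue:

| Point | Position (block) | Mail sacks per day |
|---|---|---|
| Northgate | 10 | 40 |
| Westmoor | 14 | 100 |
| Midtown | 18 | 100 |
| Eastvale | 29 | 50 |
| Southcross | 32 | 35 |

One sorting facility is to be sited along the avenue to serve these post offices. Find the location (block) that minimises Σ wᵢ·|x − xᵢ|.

For a sum of weighted absolute distances on a line, the optimum is the weighted median (not the mean). Total weight W = 325; half-weight = 162.5.
Sort by position and accumulate weight:
  block 10 (Northgate, w=40) → cum 40
  block 14 (Westmoor, w=100) → cum 140
  block 18 (Midtown, w=100) → cum 240  ≥ 162.5 → median here
  block 29 (Eastvale, w=50) → cum 290
  block 32 (Southcross, w=35) → cum 325
Optimal location: block 18.

x = 18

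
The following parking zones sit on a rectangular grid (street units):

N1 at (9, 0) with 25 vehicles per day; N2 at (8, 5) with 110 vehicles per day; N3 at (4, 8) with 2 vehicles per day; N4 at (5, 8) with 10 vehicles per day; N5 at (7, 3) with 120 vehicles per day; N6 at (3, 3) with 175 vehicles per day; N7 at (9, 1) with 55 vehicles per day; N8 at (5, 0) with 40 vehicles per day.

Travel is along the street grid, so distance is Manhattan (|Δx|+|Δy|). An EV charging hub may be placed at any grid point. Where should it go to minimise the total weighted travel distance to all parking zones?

Manhattan distance separates: Σwᵢ(|x−xᵢ|+|y−yᵢ|) = Σwᵢ|x−xᵢ| + Σwᵢ|y−yᵢ|, so x and y are optimised independently as 1-D weighted medians.
Total weight W = 537; half = 268.5.
x-coordinate, sorted with cumulative weight:
  x=3 (N6, w=175) cum 175
  x=4 (N3, w=2) cum 177
  x=5 (N4, w=10) cum 187
  x=5 (N8, w=40) cum 227
  x=7 (N5, w=120) cum 347  ← median
  x=8 (N2, w=110) cum 457
  x=9 (N1, w=25) cum 482
  x=9 (N7, w=55) cum 537
⇒ x* = 7
y-coordinate, sorted with cumulative weight:
  y=0 (N1, w=25) cum 25
  y=0 (N8, w=40) cum 65
  y=1 (N7, w=55) cum 120
  y=3 (N5, w=120) cum 240
  y=3 (N6, w=175) cum 415  ← median
  y=5 (N2, w=110) cum 525
  y=8 (N3, w=2) cum 527
  y=8 (N4, w=10) cum 537
⇒ y* = 3

(7, 3)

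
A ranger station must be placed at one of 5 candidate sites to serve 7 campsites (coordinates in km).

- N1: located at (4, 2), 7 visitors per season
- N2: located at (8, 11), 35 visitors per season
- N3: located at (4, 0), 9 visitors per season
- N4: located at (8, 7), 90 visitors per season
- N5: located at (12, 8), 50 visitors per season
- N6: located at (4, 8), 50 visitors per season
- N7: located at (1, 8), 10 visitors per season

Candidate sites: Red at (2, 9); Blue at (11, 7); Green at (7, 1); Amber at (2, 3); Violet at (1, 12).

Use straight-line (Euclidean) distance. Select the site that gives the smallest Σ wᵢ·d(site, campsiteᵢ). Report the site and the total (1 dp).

Total weighted distance at each candidate:
  Red (2, 9): total = 1552.9
  Blue (11, 7): total = 1119.1
  Green (7, 1): total = 1852.9
  Amber (2, 3): total = 1926.4
  Violet (1, 12): total = 2081.3
Minimum is at Blue with total 1119.1 km.

Blue, total 1119.1 km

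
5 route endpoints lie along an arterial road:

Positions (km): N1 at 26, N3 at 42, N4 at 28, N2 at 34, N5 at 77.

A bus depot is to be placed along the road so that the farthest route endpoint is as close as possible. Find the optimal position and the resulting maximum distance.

The 1-center on a line is the midpoint of the two extreme points: leftmost at 26, rightmost at 77.
Optimal location = (26 + 77)/2 = 51.5; maximum distance = (77 − 26)/2 = 25.5.

location 51.5, max distance 25.5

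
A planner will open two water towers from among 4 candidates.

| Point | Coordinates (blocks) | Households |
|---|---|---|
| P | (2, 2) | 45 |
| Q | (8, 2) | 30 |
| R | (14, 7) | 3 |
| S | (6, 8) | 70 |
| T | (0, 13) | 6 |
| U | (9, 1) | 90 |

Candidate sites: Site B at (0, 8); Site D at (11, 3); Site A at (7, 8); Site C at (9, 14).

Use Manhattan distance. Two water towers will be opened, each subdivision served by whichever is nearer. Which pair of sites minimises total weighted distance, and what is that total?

{Site D, Site A}, total 1093

Evaluate every pair (each demand assigned to the nearer of the two):
  {Site D, Site A}: total = 1093
  {Site B, Site D}: total = 1311
  {Site B, Site A}: total = 1504
  {Site D, Site C}: total = 1641
  {Site A, Site C}: total = 1669
  {Site B, Site C}: total = 2406
Best pair: {Site D, Site A} with total 1093.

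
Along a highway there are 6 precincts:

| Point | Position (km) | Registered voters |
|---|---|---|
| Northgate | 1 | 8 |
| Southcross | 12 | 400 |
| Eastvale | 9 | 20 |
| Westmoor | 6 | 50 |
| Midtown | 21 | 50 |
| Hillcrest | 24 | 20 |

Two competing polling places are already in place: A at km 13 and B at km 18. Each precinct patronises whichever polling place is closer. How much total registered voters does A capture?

478

The indifferent point is the midpoint (13+18)/2 = 15.5; precincts left of it (closer to A at 13) go to A, those right go to B.
  Northgate at 1 (w=8) → A
  Westmoor at 6 (w=50) → A
  Eastvale at 9 (w=20) → A
  Southcross at 12 (w=400) → A
  Midtown at 21 (w=50) → B
  Hillcrest at 24 (w=20) → B
A captures 478; B captures 70.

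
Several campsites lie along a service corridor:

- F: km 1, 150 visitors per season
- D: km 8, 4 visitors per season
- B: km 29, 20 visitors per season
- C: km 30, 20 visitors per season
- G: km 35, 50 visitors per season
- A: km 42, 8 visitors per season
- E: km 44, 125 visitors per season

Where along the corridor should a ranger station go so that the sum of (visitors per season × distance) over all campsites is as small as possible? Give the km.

For a sum of weighted absolute distances on a line, the optimum is the weighted median (not the mean). Total weight W = 377; half-weight = 188.5.
Sort by position and accumulate weight:
  km 1 (F, w=150) → cum 150
  km 8 (D, w=4) → cum 154
  km 29 (B, w=20) → cum 174
  km 30 (C, w=20) → cum 194  ≥ 188.5 → median here
  km 35 (G, w=50) → cum 244
  km 42 (A, w=8) → cum 252
  km 44 (E, w=125) → cum 377
Optimal location: km 30.

x = 30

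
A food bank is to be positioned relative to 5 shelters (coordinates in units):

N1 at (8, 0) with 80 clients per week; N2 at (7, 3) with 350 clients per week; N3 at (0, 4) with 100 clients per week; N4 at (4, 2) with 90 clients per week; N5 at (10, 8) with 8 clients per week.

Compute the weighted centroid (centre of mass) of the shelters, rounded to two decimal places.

(5.62, 2.70)

The minimiser of Σwᵢ‖p−pᵢ‖² is the weighted centroid p* = (Σwᵢpᵢ)/(Σwᵢ).
Σwᵢ = 628.
Σwᵢxᵢ = 80·8 + 350·7 + 100·0 + 90·4 + 8·10 = 3530.
Σwᵢyᵢ = 80·0 + 350·3 + 100·4 + 90·2 + 8·8 = 1694.
x* = 3530/628 = 5.62, y* = 1694/628 = 2.70.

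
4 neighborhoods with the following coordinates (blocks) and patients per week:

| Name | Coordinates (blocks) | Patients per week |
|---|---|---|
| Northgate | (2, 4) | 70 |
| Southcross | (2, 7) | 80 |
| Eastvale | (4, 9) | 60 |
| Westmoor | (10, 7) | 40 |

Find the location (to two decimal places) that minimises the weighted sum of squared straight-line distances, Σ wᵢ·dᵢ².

The minimiser of Σwᵢ‖p−pᵢ‖² is the weighted centroid p* = (Σwᵢpᵢ)/(Σwᵢ).
Σwᵢ = 250.
Σwᵢxᵢ = 70·2 + 80·2 + 60·4 + 40·10 = 940.
Σwᵢyᵢ = 70·4 + 80·7 + 60·9 + 40·7 = 1660.
x* = 940/250 = 3.76, y* = 1660/250 = 6.64.

(3.76, 6.64)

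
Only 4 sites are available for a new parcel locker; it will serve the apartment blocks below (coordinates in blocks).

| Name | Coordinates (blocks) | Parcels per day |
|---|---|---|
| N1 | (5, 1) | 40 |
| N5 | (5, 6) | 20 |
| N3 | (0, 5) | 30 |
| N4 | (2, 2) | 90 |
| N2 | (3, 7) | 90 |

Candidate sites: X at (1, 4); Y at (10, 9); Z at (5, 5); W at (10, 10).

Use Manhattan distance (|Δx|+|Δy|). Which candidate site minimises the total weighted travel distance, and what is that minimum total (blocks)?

Total weighted distance at each candidate:
  X (1, 4): total = 1180
  Y (10, 9): total = 3260
  Z (5, 5): total = 1230
  W (10, 10): total = 3530
Minimum is at X with total 1180 blocks.

X, total 1180 blocks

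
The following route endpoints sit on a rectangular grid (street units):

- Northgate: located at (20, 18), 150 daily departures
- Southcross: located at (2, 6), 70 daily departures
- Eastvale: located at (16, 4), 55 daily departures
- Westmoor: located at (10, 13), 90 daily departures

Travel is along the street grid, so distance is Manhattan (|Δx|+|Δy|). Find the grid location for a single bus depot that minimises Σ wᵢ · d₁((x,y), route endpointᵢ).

Manhattan distance separates: Σwᵢ(|x−xᵢ|+|y−yᵢ|) = Σwᵢ|x−xᵢ| + Σwᵢ|y−yᵢ|, so x and y are optimised independently as 1-D weighted medians.
Total weight W = 365; half = 182.5.
x-coordinate, sorted with cumulative weight:
  x=2 (Southcross, w=70) cum 70
  x=10 (Westmoor, w=90) cum 160
  x=16 (Eastvale, w=55) cum 215  ← median
  x=20 (Northgate, w=150) cum 365
⇒ x* = 16
y-coordinate, sorted with cumulative weight:
  y=4 (Eastvale, w=55) cum 55
  y=6 (Southcross, w=70) cum 125
  y=13 (Westmoor, w=90) cum 215  ← median
  y=18 (Northgate, w=150) cum 365
⇒ y* = 13

(16, 13)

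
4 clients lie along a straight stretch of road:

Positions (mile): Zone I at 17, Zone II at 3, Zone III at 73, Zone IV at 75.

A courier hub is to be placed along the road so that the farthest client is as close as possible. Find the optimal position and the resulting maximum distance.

The 1-center on a line is the midpoint of the two extreme points: leftmost at 3, rightmost at 75.
Optimal location = (3 + 75)/2 = 39; maximum distance = (75 − 3)/2 = 36.

location 39, max distance 36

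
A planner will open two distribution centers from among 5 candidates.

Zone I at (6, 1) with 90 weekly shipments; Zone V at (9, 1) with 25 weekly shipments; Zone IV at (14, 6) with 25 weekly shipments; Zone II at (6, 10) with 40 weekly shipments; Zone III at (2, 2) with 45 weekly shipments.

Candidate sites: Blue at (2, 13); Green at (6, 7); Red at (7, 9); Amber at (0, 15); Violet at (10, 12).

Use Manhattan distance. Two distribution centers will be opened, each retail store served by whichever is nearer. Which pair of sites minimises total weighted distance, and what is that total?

{Green, Red}, total 1475

Evaluate every pair (each demand assigned to the nearer of the two):
  {Green, Red}: total = 1475
  {Blue, Green}: total = 1515
  {Green, Amber}: total = 1515
  {Green, Violet}: total = 1515
  {Blue, Red}: total = 1885
  {Red, Amber}: total = 1930
  {Red, Violet}: total = 1930
  {Blue, Violet}: total = 2635
  {Amber, Violet}: total = 2815
  {Blue, Amber}: total = 3165
Best pair: {Green, Red} with total 1475.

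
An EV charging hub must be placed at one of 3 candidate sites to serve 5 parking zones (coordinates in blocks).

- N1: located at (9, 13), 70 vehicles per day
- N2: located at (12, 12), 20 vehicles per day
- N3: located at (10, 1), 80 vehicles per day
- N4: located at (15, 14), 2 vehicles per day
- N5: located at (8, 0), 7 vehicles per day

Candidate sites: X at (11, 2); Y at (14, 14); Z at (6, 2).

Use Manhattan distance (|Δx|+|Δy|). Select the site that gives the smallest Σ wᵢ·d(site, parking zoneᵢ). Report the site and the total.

X, total 1357 blocks

Total weighted distance at each candidate:
  X (11, 2): total = 1357
  Y (14, 14): total = 2002
  Z (6, 2): total = 1770
Minimum is at X with total 1357 blocks.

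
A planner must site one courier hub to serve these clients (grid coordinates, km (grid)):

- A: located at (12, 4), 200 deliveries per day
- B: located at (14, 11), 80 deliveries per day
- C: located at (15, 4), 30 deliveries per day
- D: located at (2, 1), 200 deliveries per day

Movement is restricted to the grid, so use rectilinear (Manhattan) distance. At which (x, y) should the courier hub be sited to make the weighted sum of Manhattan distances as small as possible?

(12, 4)

Manhattan distance separates: Σwᵢ(|x−xᵢ|+|y−yᵢ|) = Σwᵢ|x−xᵢ| + Σwᵢ|y−yᵢ|, so x and y are optimised independently as 1-D weighted medians.
Total weight W = 510; half = 255.
x-coordinate, sorted with cumulative weight:
  x=2 (D, w=200) cum 200
  x=12 (A, w=200) cum 400  ← median
  x=14 (B, w=80) cum 480
  x=15 (C, w=30) cum 510
⇒ x* = 12
y-coordinate, sorted with cumulative weight:
  y=1 (D, w=200) cum 200
  y=4 (A, w=200) cum 400  ← median
  y=4 (C, w=30) cum 430
  y=11 (B, w=80) cum 510
⇒ y* = 4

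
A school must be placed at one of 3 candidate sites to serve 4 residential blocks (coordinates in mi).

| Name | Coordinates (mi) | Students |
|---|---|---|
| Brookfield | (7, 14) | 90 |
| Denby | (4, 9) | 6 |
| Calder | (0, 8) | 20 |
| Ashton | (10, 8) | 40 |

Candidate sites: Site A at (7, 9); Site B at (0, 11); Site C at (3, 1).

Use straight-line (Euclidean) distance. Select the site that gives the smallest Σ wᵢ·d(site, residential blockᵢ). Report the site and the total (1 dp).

Total weighted distance at each candidate:
  Site A (7, 9): total = 735.9
  Site B (0, 11): total = 1189.9
  Site C (3, 1): total = 1820.8
Minimum is at Site A with total 735.9 mi.

Site A, total 735.9 mi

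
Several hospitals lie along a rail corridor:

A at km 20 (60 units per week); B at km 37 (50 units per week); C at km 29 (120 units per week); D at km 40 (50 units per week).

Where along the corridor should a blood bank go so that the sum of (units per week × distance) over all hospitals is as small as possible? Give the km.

For a sum of weighted absolute distances on a line, the optimum is the weighted median (not the mean). Total weight W = 280; half-weight = 140.
Sort by position and accumulate weight:
  km 20 (A, w=60) → cum 60
  km 29 (C, w=120) → cum 180  ≥ 140 → median here
  km 37 (B, w=50) → cum 230
  km 40 (D, w=50) → cum 280
Optimal location: km 29.

x = 29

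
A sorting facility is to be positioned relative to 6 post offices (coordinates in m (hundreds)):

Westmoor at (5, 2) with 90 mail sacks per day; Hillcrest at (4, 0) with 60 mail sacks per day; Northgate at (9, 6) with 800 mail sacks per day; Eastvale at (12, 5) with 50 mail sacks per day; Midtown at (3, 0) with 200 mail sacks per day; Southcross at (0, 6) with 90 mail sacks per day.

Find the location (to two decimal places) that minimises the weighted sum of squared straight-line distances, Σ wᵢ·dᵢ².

(7.05, 4.47)

The minimiser of Σwᵢ‖p−pᵢ‖² is the weighted centroid p* = (Σwᵢpᵢ)/(Σwᵢ).
Σwᵢ = 1290.
Σwᵢxᵢ = 90·5 + 60·4 + 800·9 + 50·12 + 200·3 + 90·0 = 9090.
Σwᵢyᵢ = 90·2 + 60·0 + 800·6 + 50·5 + 200·0 + 90·6 = 5770.
x* = 9090/1290 = 7.05, y* = 5770/1290 = 4.47.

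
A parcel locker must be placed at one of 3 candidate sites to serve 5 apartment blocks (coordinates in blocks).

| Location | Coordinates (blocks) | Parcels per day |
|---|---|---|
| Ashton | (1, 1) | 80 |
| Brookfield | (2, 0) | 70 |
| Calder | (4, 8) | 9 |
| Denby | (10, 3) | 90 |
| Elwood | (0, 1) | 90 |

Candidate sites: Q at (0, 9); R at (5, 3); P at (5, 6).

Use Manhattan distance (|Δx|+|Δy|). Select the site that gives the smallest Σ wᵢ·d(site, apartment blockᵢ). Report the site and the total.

Total weighted distance at each candidate:
  Q (0, 9): total = 3695
  R (5, 3): total = 2034
  P (5, 6): total = 2997
Minimum is at R with total 2034 blocks.

R, total 2034 blocks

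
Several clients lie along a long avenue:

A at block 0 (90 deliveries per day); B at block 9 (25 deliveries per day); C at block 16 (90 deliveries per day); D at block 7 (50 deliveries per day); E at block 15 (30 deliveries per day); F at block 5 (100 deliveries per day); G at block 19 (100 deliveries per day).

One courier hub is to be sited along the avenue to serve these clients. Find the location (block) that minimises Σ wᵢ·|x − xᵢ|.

x = 9

For a sum of weighted absolute distances on a line, the optimum is the weighted median (not the mean). Total weight W = 485; half-weight = 242.5.
Sort by position and accumulate weight:
  block 0 (A, w=90) → cum 90
  block 5 (F, w=100) → cum 190
  block 7 (D, w=50) → cum 240
  block 9 (B, w=25) → cum 265  ≥ 242.5 → median here
  block 15 (E, w=30) → cum 295
  block 16 (C, w=90) → cum 385
  block 19 (G, w=100) → cum 485
Optimal location: block 9.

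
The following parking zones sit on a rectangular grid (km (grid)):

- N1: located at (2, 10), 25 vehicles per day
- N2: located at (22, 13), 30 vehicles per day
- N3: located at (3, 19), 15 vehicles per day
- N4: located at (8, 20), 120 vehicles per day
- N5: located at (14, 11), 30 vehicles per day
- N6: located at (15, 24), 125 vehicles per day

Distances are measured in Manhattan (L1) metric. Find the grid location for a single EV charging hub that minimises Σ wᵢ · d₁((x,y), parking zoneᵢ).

(14, 20)

Manhattan distance separates: Σwᵢ(|x−xᵢ|+|y−yᵢ|) = Σwᵢ|x−xᵢ| + Σwᵢ|y−yᵢ|, so x and y are optimised independently as 1-D weighted medians.
Total weight W = 345; half = 172.5.
x-coordinate, sorted with cumulative weight:
  x=2 (N1, w=25) cum 25
  x=3 (N3, w=15) cum 40
  x=8 (N4, w=120) cum 160
  x=14 (N5, w=30) cum 190  ← median
  x=15 (N6, w=125) cum 315
  x=22 (N2, w=30) cum 345
⇒ x* = 14
y-coordinate, sorted with cumulative weight:
  y=10 (N1, w=25) cum 25
  y=11 (N5, w=30) cum 55
  y=13 (N2, w=30) cum 85
  y=19 (N3, w=15) cum 100
  y=20 (N4, w=120) cum 220  ← median
  y=24 (N6, w=125) cum 345
⇒ y* = 20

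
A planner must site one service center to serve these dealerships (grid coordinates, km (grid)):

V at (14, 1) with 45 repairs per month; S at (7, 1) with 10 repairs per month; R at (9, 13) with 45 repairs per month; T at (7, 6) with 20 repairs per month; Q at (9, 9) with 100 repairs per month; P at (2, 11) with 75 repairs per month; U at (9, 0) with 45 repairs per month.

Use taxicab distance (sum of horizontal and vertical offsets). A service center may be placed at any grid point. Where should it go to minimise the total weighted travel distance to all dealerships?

Manhattan distance separates: Σwᵢ(|x−xᵢ|+|y−yᵢ|) = Σwᵢ|x−xᵢ| + Σwᵢ|y−yᵢ|, so x and y are optimised independently as 1-D weighted medians.
Total weight W = 340; half = 170.
x-coordinate, sorted with cumulative weight:
  x=2 (P, w=75) cum 75
  x=7 (S, w=10) cum 85
  x=7 (T, w=20) cum 105
  x=9 (R, w=45) cum 150
  x=9 (Q, w=100) cum 250  ← median
  x=9 (U, w=45) cum 295
  x=14 (V, w=45) cum 340
⇒ x* = 9
y-coordinate, sorted with cumulative weight:
  y=0 (U, w=45) cum 45
  y=1 (V, w=45) cum 90
  y=1 (S, w=10) cum 100
  y=6 (T, w=20) cum 120
  y=9 (Q, w=100) cum 220  ← median
  y=11 (P, w=75) cum 295
  y=13 (R, w=45) cum 340
⇒ y* = 9

(9, 9)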